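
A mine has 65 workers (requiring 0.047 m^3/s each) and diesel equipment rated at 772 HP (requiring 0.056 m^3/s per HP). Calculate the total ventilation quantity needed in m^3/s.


46.287 m^3/s

Airflow for workers:
Q_people = 65 * 0.047 = 3.055 m^3/s
Airflow for diesel equipment:
Q_diesel = 772 * 0.056 = 43.232 m^3/s
Total ventilation:
Q_total = 3.055 + 43.232
= 46.287 m^3/s


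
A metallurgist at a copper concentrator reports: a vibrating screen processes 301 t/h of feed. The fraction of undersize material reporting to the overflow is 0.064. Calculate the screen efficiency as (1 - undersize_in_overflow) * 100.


Screen efficiency = (1 - fraction of undersize in overflow) * 100
= (1 - 0.064) * 100
= 0.936 * 100
= 93.6%

93.6%


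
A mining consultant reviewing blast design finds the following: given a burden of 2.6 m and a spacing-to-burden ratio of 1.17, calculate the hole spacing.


3.042 m

Spacing = burden * ratio
= 2.6 * 1.17
= 3.042 m


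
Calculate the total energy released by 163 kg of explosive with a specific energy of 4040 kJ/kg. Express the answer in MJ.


Energy = mass * specific_energy / 1000
= 163 * 4040 / 1000
= 658520 / 1000
= 658.52 MJ

658.52 MJ


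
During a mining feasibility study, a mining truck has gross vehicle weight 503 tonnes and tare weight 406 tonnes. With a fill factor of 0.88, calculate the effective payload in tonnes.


85.36 tonnes

Maximum payload = gross - tare
= 503 - 406 = 97 tonnes
Effective payload = max payload * fill factor
= 97 * 0.88
= 85.36 tonnes


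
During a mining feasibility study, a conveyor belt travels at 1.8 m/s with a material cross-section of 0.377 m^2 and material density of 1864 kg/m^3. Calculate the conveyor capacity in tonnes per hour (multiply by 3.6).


4553.6774 t/h

Volumetric flow = speed * area
= 1.8 * 0.377 = 0.6786 m^3/s
Mass flow = volumetric * density
= 0.6786 * 1864 = 1264.9104 kg/s
Convert to t/h: multiply by 3.6
Capacity = 1264.9104 * 3.6
= 4553.6774 t/h


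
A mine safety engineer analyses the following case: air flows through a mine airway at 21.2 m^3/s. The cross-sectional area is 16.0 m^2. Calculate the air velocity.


Velocity = flow rate / cross-sectional area
= 21.2 / 16.0
= 1.325 m/s

1.325 m/s


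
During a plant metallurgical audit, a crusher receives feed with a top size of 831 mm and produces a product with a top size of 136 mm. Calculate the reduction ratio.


Reduction ratio = feed size / product size
= 831 / 136
= 6.1103

6.1103


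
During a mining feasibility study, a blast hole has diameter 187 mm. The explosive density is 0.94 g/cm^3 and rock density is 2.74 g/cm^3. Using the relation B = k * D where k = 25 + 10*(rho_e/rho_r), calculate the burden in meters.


First, compute k:
rho_e / rho_r = 0.94 / 2.74 = 0.3430656934
k = 25 + 10 * 0.3430656934 = 28.43065693
Then, compute burden:
B = k * D / 1000 = 28.43065693 * 187 / 1000
= 5316.532847 / 1000
= 5.3165 m

5.3165 m


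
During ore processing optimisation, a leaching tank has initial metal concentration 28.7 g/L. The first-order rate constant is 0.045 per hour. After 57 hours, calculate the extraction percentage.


Compute the exponent:
-k * t = -0.045 * 57 = -2.565
Remaining concentration:
C = 28.7 * exp(-2.565)
= 28.7 * 0.07691918144
= 2.207580507 g/L
Extracted = 28.7 - 2.207580507 = 26.49241949 g/L
Extraction % = 26.49241949 / 28.7 * 100
= 92.3081%

92.3081%


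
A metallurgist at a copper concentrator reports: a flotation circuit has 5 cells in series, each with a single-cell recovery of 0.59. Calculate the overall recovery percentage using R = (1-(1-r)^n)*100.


Complement of single-cell recovery:
1 - r = 1 - 0.59 = 0.41
Raise to power n:
(1 - r)^5 = 0.41^5 = 0.0115856201
Overall recovery:
R = (1 - 0.0115856201) * 100
= 98.8414%

98.8414%


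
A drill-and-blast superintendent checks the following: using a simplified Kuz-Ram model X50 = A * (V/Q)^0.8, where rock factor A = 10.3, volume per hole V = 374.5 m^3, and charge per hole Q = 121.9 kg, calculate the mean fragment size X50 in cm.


25.2811 cm

Compute V/Q:
V/Q = 374.5 / 121.9 = 3.07219032
Raise to the power 0.8:
(V/Q)^0.8 = 3.07219032^0.8 = 2.454474323
Multiply by A:
X50 = 10.3 * 2.454474323
= 25.2811 cm


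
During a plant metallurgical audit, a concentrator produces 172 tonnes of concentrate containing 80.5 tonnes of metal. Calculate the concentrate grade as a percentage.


Grade = (metal in concentrate / concentrate mass) * 100
= (80.5 / 172) * 100
= 0.4680232558 * 100
= 46.8023%

46.8023%


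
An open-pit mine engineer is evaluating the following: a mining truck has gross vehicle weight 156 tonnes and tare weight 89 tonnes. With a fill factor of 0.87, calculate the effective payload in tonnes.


Maximum payload = gross - tare
= 156 - 89 = 67 tonnes
Effective payload = max payload * fill factor
= 67 * 0.87
= 58.29 tonnes

58.29 tonnes


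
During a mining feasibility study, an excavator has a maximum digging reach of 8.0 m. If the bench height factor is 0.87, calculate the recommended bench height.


6.96 m

Bench height = reach * factor
= 8.0 * 0.87
= 6.96 m


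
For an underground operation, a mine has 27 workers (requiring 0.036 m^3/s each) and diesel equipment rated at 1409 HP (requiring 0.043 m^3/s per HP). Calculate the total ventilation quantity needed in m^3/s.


Airflow for workers:
Q_people = 27 * 0.036 = 0.972 m^3/s
Airflow for diesel equipment:
Q_diesel = 1409 * 0.043 = 60.587 m^3/s
Total ventilation:
Q_total = 0.972 + 60.587
= 61.559 m^3/s

61.559 m^3/s


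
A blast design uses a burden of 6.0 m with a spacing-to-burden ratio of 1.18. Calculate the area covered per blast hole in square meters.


First, find the spacing:
Spacing = burden * ratio = 6.0 * 1.18
= 7.08 m
Then, calculate the area:
Area = burden * spacing = 6.0 * 7.08
= 42.48 m^2

42.48 m^2


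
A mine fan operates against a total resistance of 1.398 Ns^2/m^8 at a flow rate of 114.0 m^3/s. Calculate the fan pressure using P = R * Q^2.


18168.408 Pa

Compute Q^2:
Q^2 = 114.0^2 = 12996.0
Compute pressure:
P = R * Q^2 = 1.398 * 12996.0
= 18168.408 Pa


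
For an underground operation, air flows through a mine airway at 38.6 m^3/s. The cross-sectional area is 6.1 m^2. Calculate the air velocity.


Velocity = flow rate / cross-sectional area
= 38.6 / 6.1
= 6.3279 m/s

6.3279 m/s


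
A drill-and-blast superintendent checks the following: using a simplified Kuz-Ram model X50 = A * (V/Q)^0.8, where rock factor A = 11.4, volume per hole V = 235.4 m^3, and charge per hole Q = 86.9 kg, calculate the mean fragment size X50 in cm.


25.3008 cm

Compute V/Q:
V/Q = 235.4 / 86.9 = 2.708860759
Raise to the power 0.8:
(V/Q)^0.8 = 2.708860759^0.8 = 2.219368132
Multiply by A:
X50 = 11.4 * 2.219368132
= 25.3008 cm


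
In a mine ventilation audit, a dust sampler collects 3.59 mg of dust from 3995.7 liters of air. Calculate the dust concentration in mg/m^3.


Convert liters to m^3: 1 m^3 = 1000 L
Concentration = mass / volume * 1000
= 3.59 / 3995.7 * 1000
= 0.0008984658508 * 1000
= 0.8985 mg/m^3

0.8985 mg/m^3


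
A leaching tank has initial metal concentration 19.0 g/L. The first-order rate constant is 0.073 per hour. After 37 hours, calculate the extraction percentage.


93.2862%

Compute the exponent:
-k * t = -0.073 * 37 = -2.701
Remaining concentration:
C = 19.0 * exp(-2.701)
= 19.0 * 0.06713834082
= 1.275628476 g/L
Extracted = 19.0 - 1.275628476 = 17.72437152 g/L
Extraction % = 17.72437152 / 19.0 * 100
= 93.2862%


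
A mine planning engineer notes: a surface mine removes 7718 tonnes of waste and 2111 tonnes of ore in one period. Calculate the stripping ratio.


3.6561

Stripping ratio = waste tonnage / ore tonnage
= 7718 / 2111
= 3.6561


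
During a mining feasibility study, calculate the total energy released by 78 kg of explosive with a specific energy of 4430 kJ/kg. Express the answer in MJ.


Energy = mass * specific_energy / 1000
= 78 * 4430 / 1000
= 345540 / 1000
= 345.54 MJ

345.54 MJ


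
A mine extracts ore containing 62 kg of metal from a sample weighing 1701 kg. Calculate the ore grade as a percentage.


Ore grade = (metal mass / ore mass) * 100
= (62 / 1701) * 100
= 0.03644914756 * 100
= 3.6449%

3.6449%


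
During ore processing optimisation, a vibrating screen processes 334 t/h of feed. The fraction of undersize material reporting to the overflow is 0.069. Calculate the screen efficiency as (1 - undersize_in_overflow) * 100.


Screen efficiency = (1 - fraction of undersize in overflow) * 100
= (1 - 0.069) * 100
= 0.931 * 100
= 93.1%

93.1%


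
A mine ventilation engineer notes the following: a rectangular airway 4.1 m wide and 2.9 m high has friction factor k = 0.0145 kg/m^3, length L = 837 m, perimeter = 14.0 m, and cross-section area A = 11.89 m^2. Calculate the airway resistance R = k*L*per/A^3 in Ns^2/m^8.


0.1011 Ns^2/m^8

Compute the numerator:
k * L * per = 0.0145 * 837 * 14.0
= 169.911
Compute the denominator:
A^3 = 11.89^3 = 1680.914269
Resistance:
R = 169.911 / 1680.914269
= 0.1011 Ns^2/m^8


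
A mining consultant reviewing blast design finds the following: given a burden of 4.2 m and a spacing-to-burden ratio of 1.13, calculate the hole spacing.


4.746 m

Spacing = burden * ratio
= 4.2 * 1.13
= 4.746 m


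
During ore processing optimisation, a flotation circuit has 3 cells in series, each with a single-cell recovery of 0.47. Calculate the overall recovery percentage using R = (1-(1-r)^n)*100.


Complement of single-cell recovery:
1 - r = 1 - 0.47 = 0.53
Raise to power n:
(1 - r)^3 = 0.53^3 = 0.148877
Overall recovery:
R = (1 - 0.148877) * 100
= 85.1123%

85.1123%


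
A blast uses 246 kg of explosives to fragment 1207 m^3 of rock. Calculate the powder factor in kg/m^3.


0.2038 kg/m^3

Powder factor = explosive mass / rock volume
= 246 / 1207
= 0.2038 kg/m^3


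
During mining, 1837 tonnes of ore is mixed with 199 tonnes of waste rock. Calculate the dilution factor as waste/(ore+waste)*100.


9.7741%

Total material = ore + waste
= 1837 + 199 = 2036 tonnes
Dilution = waste / total * 100
= 199 / 2036 * 100
= 0.09774066798 * 100
= 9.7741%


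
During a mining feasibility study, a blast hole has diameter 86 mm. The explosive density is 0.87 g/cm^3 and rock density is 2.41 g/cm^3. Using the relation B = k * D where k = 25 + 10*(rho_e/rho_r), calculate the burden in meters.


2.4605 m

First, compute k:
rho_e / rho_r = 0.87 / 2.41 = 0.3609958506
k = 25 + 10 * 0.3609958506 = 28.60995851
Then, compute burden:
B = k * D / 1000 = 28.60995851 * 86 / 1000
= 2460.456432 / 1000
= 2.4605 m


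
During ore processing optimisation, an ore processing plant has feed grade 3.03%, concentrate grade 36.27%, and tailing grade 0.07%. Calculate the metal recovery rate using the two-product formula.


97.8787%

Using the two-product formula:
R = 100 * c * (f - t) / (f * (c - t))
Numerator = 100 * 36.27 * (3.03 - 0.07)
= 100 * 36.27 * 2.96
= 10735.92
Denominator = 3.03 * (36.27 - 0.07)
= 3.03 * 36.2
= 109.686
R = 10735.92 / 109.686
= 97.8787%


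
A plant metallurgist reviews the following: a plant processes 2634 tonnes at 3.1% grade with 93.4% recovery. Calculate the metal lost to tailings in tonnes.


5.3892 tonnes

Total metal in feed:
= 2634 * 3.1 / 100 = 81.654 tonnes
Metal recovered:
= 81.654 * 93.4 / 100 = 76.264836 tonnes
Metal lost to tailings:
= 81.654 - 76.264836
= 5.3892 tonnes


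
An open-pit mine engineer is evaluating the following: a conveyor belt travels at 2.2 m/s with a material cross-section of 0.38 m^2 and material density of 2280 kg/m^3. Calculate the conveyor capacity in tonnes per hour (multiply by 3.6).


Volumetric flow = speed * area
= 2.2 * 0.38 = 0.836 m^3/s
Mass flow = volumetric * density
= 0.836 * 2280 = 1906.08 kg/s
Convert to t/h: multiply by 3.6
Capacity = 1906.08 * 3.6
= 6861.888 t/h

6861.888 t/h


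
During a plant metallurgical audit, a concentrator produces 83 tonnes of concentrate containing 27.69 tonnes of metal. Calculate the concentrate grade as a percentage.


Grade = (metal in concentrate / concentrate mass) * 100
= (27.69 / 83) * 100
= 0.3336144578 * 100
= 33.3614%

33.3614%


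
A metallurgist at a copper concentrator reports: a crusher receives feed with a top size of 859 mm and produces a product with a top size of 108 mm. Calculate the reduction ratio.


7.9537

Reduction ratio = feed size / product size
= 859 / 108
= 7.9537


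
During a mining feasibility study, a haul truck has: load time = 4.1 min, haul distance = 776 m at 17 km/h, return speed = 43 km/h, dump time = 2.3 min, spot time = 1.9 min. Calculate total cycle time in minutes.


12.1216 min

Convert haul speed to m/min: 17 * 1000/60 = 283.3333333 m/min
Haul time = 776 / 283.3333333 = 2.738823529 min
Convert return speed to m/min: 43 * 1000/60 = 716.6666667 m/min
Return time = 776 / 716.6666667 = 1.082790698 min
Total cycle time:
= 4.1 + 2.738823529 + 2.3 + 1.082790698 + 1.9
= 12.1216 min


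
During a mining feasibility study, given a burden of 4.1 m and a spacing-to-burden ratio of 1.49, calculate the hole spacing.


6.109 m

Spacing = burden * ratio
= 4.1 * 1.49
= 6.109 m


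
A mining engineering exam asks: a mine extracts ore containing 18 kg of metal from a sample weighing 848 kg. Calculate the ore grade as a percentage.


2.1226%

Ore grade = (metal mass / ore mass) * 100
= (18 / 848) * 100
= 0.02122641509 * 100
= 2.1226%


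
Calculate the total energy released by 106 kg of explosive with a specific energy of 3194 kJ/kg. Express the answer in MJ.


Energy = mass * specific_energy / 1000
= 106 * 3194 / 1000
= 338564 / 1000
= 338.564 MJ

338.564 MJ


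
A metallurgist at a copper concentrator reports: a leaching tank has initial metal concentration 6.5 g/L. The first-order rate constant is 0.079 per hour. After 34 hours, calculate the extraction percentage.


93.1847%

Compute the exponent:
-k * t = -0.079 * 34 = -2.686
Remaining concentration:
C = 6.5 * exp(-2.686)
= 6.5 * 0.0681530069
= 0.4429945449 g/L
Extracted = 6.5 - 0.4429945449 = 6.057005455 g/L
Extraction % = 6.057005455 / 6.5 * 100
= 93.1847%


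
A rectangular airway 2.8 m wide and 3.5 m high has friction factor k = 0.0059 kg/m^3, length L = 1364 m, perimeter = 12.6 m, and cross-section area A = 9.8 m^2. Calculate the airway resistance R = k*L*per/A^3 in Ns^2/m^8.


0.1077 Ns^2/m^8

Compute the numerator:
k * L * per = 0.0059 * 1364 * 12.6
= 101.39976
Compute the denominator:
A^3 = 9.8^3 = 941.192
Resistance:
R = 101.39976 / 941.192
= 0.1077 Ns^2/m^8


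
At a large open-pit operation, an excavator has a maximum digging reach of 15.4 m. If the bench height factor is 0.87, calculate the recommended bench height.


13.398 m

Bench height = reach * factor
= 15.4 * 0.87
= 13.398 m


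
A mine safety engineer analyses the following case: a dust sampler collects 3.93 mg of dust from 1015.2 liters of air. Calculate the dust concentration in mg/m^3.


Convert liters to m^3: 1 m^3 = 1000 L
Concentration = mass / volume * 1000
= 3.93 / 1015.2 * 1000
= 0.003871158392 * 1000
= 3.8712 mg/m^3

3.8712 mg/m^3


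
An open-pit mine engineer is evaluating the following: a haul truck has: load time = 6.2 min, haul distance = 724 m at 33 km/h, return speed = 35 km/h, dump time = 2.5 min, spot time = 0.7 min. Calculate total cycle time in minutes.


Convert haul speed to m/min: 33 * 1000/60 = 550 m/min
Haul time = 724 / 550 = 1.316363636 min
Convert return speed to m/min: 35 * 1000/60 = 583.3333333 m/min
Return time = 724 / 583.3333333 = 1.241142857 min
Total cycle time:
= 6.2 + 1.316363636 + 2.5 + 1.241142857 + 0.7
= 11.9575 min

11.9575 min


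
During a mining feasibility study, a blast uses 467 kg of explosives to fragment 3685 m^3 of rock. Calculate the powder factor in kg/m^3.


Powder factor = explosive mass / rock volume
= 467 / 3685
= 0.1267 kg/m^3

0.1267 kg/m^3


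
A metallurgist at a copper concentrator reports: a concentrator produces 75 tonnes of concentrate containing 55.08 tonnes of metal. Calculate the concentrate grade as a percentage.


Grade = (metal in concentrate / concentrate mass) * 100
= (55.08 / 75) * 100
= 0.7344 * 100
= 73.44%

73.44%


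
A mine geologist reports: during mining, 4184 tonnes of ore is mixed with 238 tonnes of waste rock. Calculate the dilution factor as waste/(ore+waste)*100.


Total material = ore + waste
= 4184 + 238 = 4422 tonnes
Dilution = waste / total * 100
= 238 / 4422 * 100
= 0.05382180009 * 100
= 5.3822%

5.3822%


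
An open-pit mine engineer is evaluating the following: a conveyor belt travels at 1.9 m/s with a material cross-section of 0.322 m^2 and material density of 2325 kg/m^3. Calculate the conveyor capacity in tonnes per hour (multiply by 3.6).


Volumetric flow = speed * area
= 1.9 * 0.322 = 0.6118 m^3/s
Mass flow = volumetric * density
= 0.6118 * 2325 = 1422.435 kg/s
Convert to t/h: multiply by 3.6
Capacity = 1422.435 * 3.6
= 5120.766 t/h

5120.766 t/h


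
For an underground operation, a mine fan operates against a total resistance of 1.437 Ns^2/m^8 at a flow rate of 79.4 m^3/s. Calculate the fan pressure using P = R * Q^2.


Compute Q^2:
Q^2 = 79.4^2 = 6304.36
Compute pressure:
P = R * Q^2 = 1.437 * 6304.36
= 9059.3653 Pa

9059.3653 Pa


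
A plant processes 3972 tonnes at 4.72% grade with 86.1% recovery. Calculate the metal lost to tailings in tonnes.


26.0595 tonnes

Total metal in feed:
= 3972 * 4.72 / 100 = 187.4784 tonnes
Metal recovered:
= 187.4784 * 86.1 / 100 = 161.4189024 tonnes
Metal lost to tailings:
= 187.4784 - 161.4189024
= 26.0595 tonnes


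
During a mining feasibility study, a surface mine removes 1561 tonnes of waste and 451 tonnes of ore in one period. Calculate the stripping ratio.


3.4612

Stripping ratio = waste tonnage / ore tonnage
= 1561 / 451
= 3.4612


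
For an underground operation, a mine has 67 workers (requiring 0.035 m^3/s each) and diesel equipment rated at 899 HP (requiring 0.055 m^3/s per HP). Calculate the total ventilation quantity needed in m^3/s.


Airflow for workers:
Q_people = 67 * 0.035 = 2.345 m^3/s
Airflow for diesel equipment:
Q_diesel = 899 * 0.055 = 49.445 m^3/s
Total ventilation:
Q_total = 2.345 + 49.445
= 51.79 m^3/s

51.79 m^3/s


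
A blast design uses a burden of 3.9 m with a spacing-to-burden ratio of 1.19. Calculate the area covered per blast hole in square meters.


First, find the spacing:
Spacing = burden * ratio = 3.9 * 1.19
= 4.641 m
Then, calculate the area:
Area = burden * spacing = 3.9 * 4.641
= 18.0999 m^2

18.0999 m^2


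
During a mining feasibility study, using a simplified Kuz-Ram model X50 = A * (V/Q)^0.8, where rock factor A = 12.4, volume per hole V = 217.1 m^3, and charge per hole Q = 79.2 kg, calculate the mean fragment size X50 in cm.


Compute V/Q:
V/Q = 217.1 / 79.2 = 2.741161616
Raise to the power 0.8:
(V/Q)^0.8 = 2.741161616^0.8 = 2.240514266
Multiply by A:
X50 = 12.4 * 2.240514266
= 27.7824 cm

27.7824 cm


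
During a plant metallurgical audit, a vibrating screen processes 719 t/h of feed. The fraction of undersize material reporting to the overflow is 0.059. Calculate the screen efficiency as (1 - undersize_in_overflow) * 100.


94.1%

Screen efficiency = (1 - fraction of undersize in overflow) * 100
= (1 - 0.059) * 100
= 0.941 * 100
= 94.1%


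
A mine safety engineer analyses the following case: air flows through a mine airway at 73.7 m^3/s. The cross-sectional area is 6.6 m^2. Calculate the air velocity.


11.1667 m/s

Velocity = flow rate / cross-sectional area
= 73.7 / 6.6
= 11.1667 m/s


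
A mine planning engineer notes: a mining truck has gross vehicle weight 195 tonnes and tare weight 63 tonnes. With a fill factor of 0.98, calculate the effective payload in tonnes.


Maximum payload = gross - tare
= 195 - 63 = 132 tonnes
Effective payload = max payload * fill factor
= 132 * 0.98
= 129.36 tonnes

129.36 tonnes


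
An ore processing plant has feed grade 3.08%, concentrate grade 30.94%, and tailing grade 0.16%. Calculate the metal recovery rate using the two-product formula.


Using the two-product formula:
R = 100 * c * (f - t) / (f * (c - t))
Numerator = 100 * 30.94 * (3.08 - 0.16)
= 100 * 30.94 * 2.92
= 9034.48
Denominator = 3.08 * (30.94 - 0.16)
= 3.08 * 30.78
= 94.8024
R = 9034.48 / 94.8024
= 95.298%

95.298%


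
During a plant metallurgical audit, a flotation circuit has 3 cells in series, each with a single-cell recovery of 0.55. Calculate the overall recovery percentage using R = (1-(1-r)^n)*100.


Complement of single-cell recovery:
1 - r = 1 - 0.55 = 0.45
Raise to power n:
(1 - r)^3 = 0.45^3 = 0.091125
Overall recovery:
R = (1 - 0.091125) * 100
= 90.8875%

90.8875%


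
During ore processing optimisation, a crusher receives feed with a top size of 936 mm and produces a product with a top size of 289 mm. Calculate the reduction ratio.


3.2388

Reduction ratio = feed size / product size
= 936 / 289
= 3.2388


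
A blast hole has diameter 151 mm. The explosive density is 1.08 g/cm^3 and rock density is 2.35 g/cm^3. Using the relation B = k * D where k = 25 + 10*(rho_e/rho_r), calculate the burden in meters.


4.469 m

First, compute k:
rho_e / rho_r = 1.08 / 2.35 = 0.4595744681
k = 25 + 10 * 0.4595744681 = 29.59574468
Then, compute burden:
B = k * D / 1000 = 29.59574468 * 151 / 1000
= 4468.957447 / 1000
= 4.469 m


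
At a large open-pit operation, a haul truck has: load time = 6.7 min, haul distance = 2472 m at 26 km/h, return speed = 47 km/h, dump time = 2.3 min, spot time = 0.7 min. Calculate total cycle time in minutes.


18.5604 min

Convert haul speed to m/min: 26 * 1000/60 = 433.3333333 m/min
Haul time = 2472 / 433.3333333 = 5.704615385 min
Convert return speed to m/min: 47 * 1000/60 = 783.3333333 m/min
Return time = 2472 / 783.3333333 = 3.155744681 min
Total cycle time:
= 6.7 + 5.704615385 + 2.3 + 3.155744681 + 0.7
= 18.5604 min


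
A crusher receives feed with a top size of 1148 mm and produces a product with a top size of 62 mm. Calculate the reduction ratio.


18.5161

Reduction ratio = feed size / product size
= 1148 / 62
= 18.5161


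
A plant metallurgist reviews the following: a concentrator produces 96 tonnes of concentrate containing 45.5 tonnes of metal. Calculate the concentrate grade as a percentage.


47.3958%

Grade = (metal in concentrate / concentrate mass) * 100
= (45.5 / 96) * 100
= 0.4739583333 * 100
= 47.3958%


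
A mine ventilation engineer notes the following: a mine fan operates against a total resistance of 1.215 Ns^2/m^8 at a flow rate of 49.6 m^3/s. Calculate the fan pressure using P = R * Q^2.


Compute Q^2:
Q^2 = 49.6^2 = 2460.16
Compute pressure:
P = R * Q^2 = 1.215 * 2460.16
= 2989.0944 Pa

2989.0944 Pa


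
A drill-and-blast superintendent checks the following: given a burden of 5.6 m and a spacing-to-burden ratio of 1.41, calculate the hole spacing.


7.896 m

Spacing = burden * ratio
= 5.6 * 1.41
= 7.896 m


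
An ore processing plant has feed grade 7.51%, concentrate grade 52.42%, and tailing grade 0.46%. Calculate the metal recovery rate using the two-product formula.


94.7059%

Using the two-product formula:
R = 100 * c * (f - t) / (f * (c - t))
Numerator = 100 * 52.42 * (7.51 - 0.46)
= 100 * 52.42 * 7.05
= 36956.1
Denominator = 7.51 * (52.42 - 0.46)
= 7.51 * 51.96
= 390.2196
R = 36956.1 / 390.2196
= 94.7059%


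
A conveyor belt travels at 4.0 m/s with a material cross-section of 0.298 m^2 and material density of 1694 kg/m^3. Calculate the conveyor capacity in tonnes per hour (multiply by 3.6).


Volumetric flow = speed * area
= 4.0 * 0.298 = 1.192 m^3/s
Mass flow = volumetric * density
= 1.192 * 1694 = 2019.248 kg/s
Convert to t/h: multiply by 3.6
Capacity = 2019.248 * 3.6
= 7269.2928 t/h

7269.2928 t/h


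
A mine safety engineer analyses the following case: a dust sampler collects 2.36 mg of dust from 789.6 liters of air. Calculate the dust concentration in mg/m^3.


Convert liters to m^3: 1 m^3 = 1000 L
Concentration = mass / volume * 1000
= 2.36 / 789.6 * 1000
= 0.002988855117 * 1000
= 2.9889 mg/m^3

2.9889 mg/m^3


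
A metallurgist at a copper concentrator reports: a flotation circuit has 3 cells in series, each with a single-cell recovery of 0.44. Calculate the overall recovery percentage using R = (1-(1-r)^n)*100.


82.4384%

Complement of single-cell recovery:
1 - r = 1 - 0.44 = 0.56
Raise to power n:
(1 - r)^3 = 0.56^3 = 0.175616
Overall recovery:
R = (1 - 0.175616) * 100
= 82.4384%


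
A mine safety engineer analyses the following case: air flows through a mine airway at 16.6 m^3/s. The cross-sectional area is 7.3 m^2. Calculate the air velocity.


Velocity = flow rate / cross-sectional area
= 16.6 / 7.3
= 2.274 m/s

2.274 m/s


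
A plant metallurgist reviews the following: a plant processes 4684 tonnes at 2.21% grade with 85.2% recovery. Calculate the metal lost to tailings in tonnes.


Total metal in feed:
= 4684 * 2.21 / 100 = 103.5164 tonnes
Metal recovered:
= 103.5164 * 85.2 / 100 = 88.1959728 tonnes
Metal lost to tailings:
= 103.5164 - 88.1959728
= 15.3204 tonnes

15.3204 tonnes


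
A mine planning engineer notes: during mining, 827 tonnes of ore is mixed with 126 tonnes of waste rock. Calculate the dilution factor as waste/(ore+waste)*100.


13.2214%

Total material = ore + waste
= 827 + 126 = 953 tonnes
Dilution = waste / total * 100
= 126 / 953 * 100
= 0.1322140609 * 100
= 13.2214%


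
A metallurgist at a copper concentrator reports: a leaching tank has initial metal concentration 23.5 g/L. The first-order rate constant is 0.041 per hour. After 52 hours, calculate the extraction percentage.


88.14%

Compute the exponent:
-k * t = -0.041 * 52 = -2.132
Remaining concentration:
C = 23.5 * exp(-2.132)
= 23.5 * 0.1185998568
= 2.787096634 g/L
Extracted = 23.5 - 2.787096634 = 20.71290337 g/L
Extraction % = 20.71290337 / 23.5 * 100
= 88.14%


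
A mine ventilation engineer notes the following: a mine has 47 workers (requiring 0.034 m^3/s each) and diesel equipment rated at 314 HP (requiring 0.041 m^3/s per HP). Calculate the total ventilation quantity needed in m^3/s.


Airflow for workers:
Q_people = 47 * 0.034 = 1.598 m^3/s
Airflow for diesel equipment:
Q_diesel = 314 * 0.041 = 12.874 m^3/s
Total ventilation:
Q_total = 1.598 + 12.874
= 14.472 m^3/s

14.472 m^3/s


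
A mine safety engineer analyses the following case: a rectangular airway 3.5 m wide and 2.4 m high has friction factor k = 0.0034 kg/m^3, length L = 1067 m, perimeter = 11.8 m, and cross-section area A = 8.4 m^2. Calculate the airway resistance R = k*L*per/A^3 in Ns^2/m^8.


Compute the numerator:
k * L * per = 0.0034 * 1067 * 11.8
= 42.80804
Compute the denominator:
A^3 = 8.4^3 = 592.704
Resistance:
R = 42.80804 / 592.704
= 0.0722 Ns^2/m^8

0.0722 Ns^2/m^8


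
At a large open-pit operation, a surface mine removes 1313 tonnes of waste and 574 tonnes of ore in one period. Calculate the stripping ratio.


Stripping ratio = waste tonnage / ore tonnage
= 1313 / 574
= 2.2875

2.2875


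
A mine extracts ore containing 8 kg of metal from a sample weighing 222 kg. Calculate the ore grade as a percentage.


3.6036%

Ore grade = (metal mass / ore mass) * 100
= (8 / 222) * 100
= 0.03603603604 * 100
= 3.6036%


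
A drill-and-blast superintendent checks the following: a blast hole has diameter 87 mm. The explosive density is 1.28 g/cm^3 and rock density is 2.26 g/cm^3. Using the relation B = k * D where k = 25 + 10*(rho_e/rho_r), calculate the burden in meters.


First, compute k:
rho_e / rho_r = 1.28 / 2.26 = 0.5663716814
k = 25 + 10 * 0.5663716814 = 30.66371681
Then, compute burden:
B = k * D / 1000 = 30.66371681 * 87 / 1000
= 2667.743363 / 1000
= 2.6677 m

2.6677 m


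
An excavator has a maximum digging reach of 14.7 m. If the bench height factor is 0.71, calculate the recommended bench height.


Bench height = reach * factor
= 14.7 * 0.71
= 10.437 m

10.437 m


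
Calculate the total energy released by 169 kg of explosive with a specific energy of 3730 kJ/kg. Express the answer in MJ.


630.37 MJ

Energy = mass * specific_energy / 1000
= 169 * 3730 / 1000
= 630370 / 1000
= 630.37 MJ


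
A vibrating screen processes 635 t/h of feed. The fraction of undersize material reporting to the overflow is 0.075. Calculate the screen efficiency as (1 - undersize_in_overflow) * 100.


Screen efficiency = (1 - fraction of undersize in overflow) * 100
= (1 - 0.075) * 100
= 0.925 * 100
= 92.5%

92.5%


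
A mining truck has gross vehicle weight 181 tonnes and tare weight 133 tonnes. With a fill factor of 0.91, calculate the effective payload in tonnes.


43.68 tonnes

Maximum payload = gross - tare
= 181 - 133 = 48 tonnes
Effective payload = max payload * fill factor
= 48 * 0.91
= 43.68 tonnes


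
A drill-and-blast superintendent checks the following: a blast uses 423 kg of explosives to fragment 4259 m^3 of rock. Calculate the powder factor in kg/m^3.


0.0993 kg/m^3

Powder factor = explosive mass / rock volume
= 423 / 4259
= 0.0993 kg/m^3


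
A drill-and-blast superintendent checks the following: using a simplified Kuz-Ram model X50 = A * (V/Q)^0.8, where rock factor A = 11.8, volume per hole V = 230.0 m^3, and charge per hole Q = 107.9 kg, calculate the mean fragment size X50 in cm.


Compute V/Q:
V/Q = 230.0 / 107.9 = 2.131603336
Raise to the power 0.8:
(V/Q)^0.8 = 2.131603336^0.8 = 1.832167238
Multiply by A:
X50 = 11.8 * 1.832167238
= 21.6196 cm

21.6196 cm


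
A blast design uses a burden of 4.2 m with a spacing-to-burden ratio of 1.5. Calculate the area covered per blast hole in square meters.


First, find the spacing:
Spacing = burden * ratio = 4.2 * 1.5
= 6.3 m
Then, calculate the area:
Area = burden * spacing = 4.2 * 6.3
= 26.46 m^2

26.46 m^2


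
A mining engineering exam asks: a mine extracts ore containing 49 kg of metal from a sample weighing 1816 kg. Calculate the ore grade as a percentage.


Ore grade = (metal mass / ore mass) * 100
= (49 / 1816) * 100
= 0.02698237885 * 100
= 2.6982%

2.6982%


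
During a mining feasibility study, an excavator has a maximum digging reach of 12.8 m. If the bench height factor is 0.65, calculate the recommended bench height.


8.32 m

Bench height = reach * factor
= 12.8 * 0.65
= 8.32 m


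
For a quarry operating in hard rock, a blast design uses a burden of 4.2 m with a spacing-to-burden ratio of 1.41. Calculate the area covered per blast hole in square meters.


First, find the spacing:
Spacing = burden * ratio = 4.2 * 1.41
= 5.922 m
Then, calculate the area:
Area = burden * spacing = 4.2 * 5.922
= 24.8724 m^2

24.8724 m^2


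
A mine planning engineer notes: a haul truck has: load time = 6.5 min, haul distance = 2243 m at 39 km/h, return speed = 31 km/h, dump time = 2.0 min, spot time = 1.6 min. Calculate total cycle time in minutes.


Convert haul speed to m/min: 39 * 1000/60 = 650 m/min
Haul time = 2243 / 650 = 3.450769231 min
Convert return speed to m/min: 31 * 1000/60 = 516.6666667 m/min
Return time = 2243 / 516.6666667 = 4.341290323 min
Total cycle time:
= 6.5 + 3.450769231 + 2.0 + 4.341290323 + 1.6
= 17.8921 min

17.8921 min


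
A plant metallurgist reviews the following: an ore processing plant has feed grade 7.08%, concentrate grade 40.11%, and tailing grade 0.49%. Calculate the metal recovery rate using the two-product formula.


94.2303%

Using the two-product formula:
R = 100 * c * (f - t) / (f * (c - t))
Numerator = 100 * 40.11 * (7.08 - 0.49)
= 100 * 40.11 * 6.59
= 26432.49
Denominator = 7.08 * (40.11 - 0.49)
= 7.08 * 39.62
= 280.5096
R = 26432.49 / 280.5096
= 94.2303%


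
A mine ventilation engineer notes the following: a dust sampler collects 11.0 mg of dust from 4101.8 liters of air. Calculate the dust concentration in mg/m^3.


Convert liters to m^3: 1 m^3 = 1000 L
Concentration = mass / volume * 1000
= 11.0 / 4101.8 * 1000
= 0.002681749476 * 1000
= 2.6817 mg/m^3

2.6817 mg/m^3


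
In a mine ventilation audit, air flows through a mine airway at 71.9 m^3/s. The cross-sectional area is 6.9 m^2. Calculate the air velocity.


10.4203 m/s

Velocity = flow rate / cross-sectional area
= 71.9 / 6.9
= 10.4203 m/s


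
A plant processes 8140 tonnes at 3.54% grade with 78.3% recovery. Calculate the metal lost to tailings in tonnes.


Total metal in feed:
= 8140 * 3.54 / 100 = 288.156 tonnes
Metal recovered:
= 288.156 * 78.3 / 100 = 225.626148 tonnes
Metal lost to tailings:
= 288.156 - 225.626148
= 62.5299 tonnes

62.5299 tonnes


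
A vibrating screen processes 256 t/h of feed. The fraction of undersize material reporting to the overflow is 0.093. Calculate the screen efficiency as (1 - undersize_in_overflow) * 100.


90.7%

Screen efficiency = (1 - fraction of undersize in overflow) * 100
= (1 - 0.093) * 100
= 0.907 * 100
= 90.7%


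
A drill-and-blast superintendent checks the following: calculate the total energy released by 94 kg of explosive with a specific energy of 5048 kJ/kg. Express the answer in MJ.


Energy = mass * specific_energy / 1000
= 94 * 5048 / 1000
= 474512 / 1000
= 474.512 MJ

474.512 MJ


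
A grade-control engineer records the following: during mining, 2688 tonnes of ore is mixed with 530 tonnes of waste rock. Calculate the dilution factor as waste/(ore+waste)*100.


16.4699%

Total material = ore + waste
= 2688 + 530 = 3218 tonnes
Dilution = waste / total * 100
= 530 / 3218 * 100
= 0.1646985705 * 100
= 16.4699%


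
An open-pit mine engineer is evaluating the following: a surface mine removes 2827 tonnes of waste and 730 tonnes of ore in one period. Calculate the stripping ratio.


Stripping ratio = waste tonnage / ore tonnage
= 2827 / 730
= 3.8726

3.8726


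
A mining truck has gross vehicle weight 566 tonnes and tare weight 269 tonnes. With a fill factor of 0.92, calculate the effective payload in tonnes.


273.24 tonnes

Maximum payload = gross - tare
= 566 - 269 = 297 tonnes
Effective payload = max payload * fill factor
= 297 * 0.92
= 273.24 tonnes


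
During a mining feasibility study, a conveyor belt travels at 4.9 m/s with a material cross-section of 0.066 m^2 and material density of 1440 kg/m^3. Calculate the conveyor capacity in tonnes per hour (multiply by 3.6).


Volumetric flow = speed * area
= 4.9 * 0.066 = 0.3234 m^3/s
Mass flow = volumetric * density
= 0.3234 * 1440 = 465.696 kg/s
Convert to t/h: multiply by 3.6
Capacity = 465.696 * 3.6
= 1676.5056 t/h

1676.5056 t/h


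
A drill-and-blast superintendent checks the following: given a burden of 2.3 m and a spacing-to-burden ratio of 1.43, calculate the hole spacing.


3.289 m

Spacing = burden * ratio
= 2.3 * 1.43
= 3.289 m


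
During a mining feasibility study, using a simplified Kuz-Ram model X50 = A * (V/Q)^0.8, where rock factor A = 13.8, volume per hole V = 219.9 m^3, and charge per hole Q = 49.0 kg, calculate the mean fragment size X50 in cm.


45.8672 cm

Compute V/Q:
V/Q = 219.9 / 49.0 = 4.487755102
Raise to the power 0.8:
(V/Q)^0.8 = 4.487755102^0.8 = 3.323711498
Multiply by A:
X50 = 13.8 * 3.323711498
= 45.8672 cm


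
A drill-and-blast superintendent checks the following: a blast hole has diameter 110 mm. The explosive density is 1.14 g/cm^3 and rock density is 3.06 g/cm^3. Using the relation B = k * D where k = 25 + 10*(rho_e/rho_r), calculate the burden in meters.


3.1598 m

First, compute k:
rho_e / rho_r = 1.14 / 3.06 = 0.3725490196
k = 25 + 10 * 0.3725490196 = 28.7254902
Then, compute burden:
B = k * D / 1000 = 28.7254902 * 110 / 1000
= 3159.803922 / 1000
= 3.1598 m


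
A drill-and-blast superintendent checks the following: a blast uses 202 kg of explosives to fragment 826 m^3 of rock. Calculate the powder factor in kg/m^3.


0.2446 kg/m^3

Powder factor = explosive mass / rock volume
= 202 / 826
= 0.2446 kg/m^3


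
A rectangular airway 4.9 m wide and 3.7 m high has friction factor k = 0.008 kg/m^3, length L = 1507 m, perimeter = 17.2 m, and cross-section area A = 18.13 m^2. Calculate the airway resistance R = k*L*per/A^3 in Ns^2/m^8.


0.0348 Ns^2/m^8

Compute the numerator:
k * L * per = 0.008 * 1507 * 17.2
= 207.3632
Compute the denominator:
A^3 = 18.13^3 = 5959.274797
Resistance:
R = 207.3632 / 5959.274797
= 0.0348 Ns^2/m^8


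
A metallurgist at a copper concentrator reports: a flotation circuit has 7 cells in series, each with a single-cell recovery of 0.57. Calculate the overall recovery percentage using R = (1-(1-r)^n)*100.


Complement of single-cell recovery:
1 - r = 1 - 0.57 = 0.43
Raise to power n:
(1 - r)^7 = 0.43^7 = 0.002718186111
Overall recovery:
R = (1 - 0.002718186111) * 100
= 99.7282%

99.7282%


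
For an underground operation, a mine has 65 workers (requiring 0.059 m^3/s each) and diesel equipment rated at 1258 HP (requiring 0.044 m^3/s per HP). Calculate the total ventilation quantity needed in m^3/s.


Airflow for workers:
Q_people = 65 * 0.059 = 3.835 m^3/s
Airflow for diesel equipment:
Q_diesel = 1258 * 0.044 = 55.352 m^3/s
Total ventilation:
Q_total = 3.835 + 55.352
= 59.187 m^3/s

59.187 m^3/s


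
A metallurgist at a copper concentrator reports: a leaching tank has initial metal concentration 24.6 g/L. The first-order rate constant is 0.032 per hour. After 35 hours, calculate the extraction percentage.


Compute the exponent:
-k * t = -0.032 * 35 = -1.12
Remaining concentration:
C = 24.6 * exp(-1.12)
= 24.6 * 0.3262797946
= 8.026482948 g/L
Extracted = 24.6 - 8.026482948 = 16.57351705 g/L
Extraction % = 16.57351705 / 24.6 * 100
= 67.372%

67.372%


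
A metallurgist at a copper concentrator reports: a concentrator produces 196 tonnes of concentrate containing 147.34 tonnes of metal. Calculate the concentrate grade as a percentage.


75.1735%

Grade = (metal in concentrate / concentrate mass) * 100
= (147.34 / 196) * 100
= 0.7517346939 * 100
= 75.1735%


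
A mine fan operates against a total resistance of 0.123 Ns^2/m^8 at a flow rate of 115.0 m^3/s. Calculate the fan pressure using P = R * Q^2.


1626.675 Pa

Compute Q^2:
Q^2 = 115.0^2 = 13225.0
Compute pressure:
P = R * Q^2 = 0.123 * 13225.0
= 1626.675 Pa


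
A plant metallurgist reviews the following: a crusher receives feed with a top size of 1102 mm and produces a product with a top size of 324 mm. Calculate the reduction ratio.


3.4012

Reduction ratio = feed size / product size
= 1102 / 324
= 3.4012


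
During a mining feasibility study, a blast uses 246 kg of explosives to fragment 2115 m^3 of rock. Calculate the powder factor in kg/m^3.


0.1163 kg/m^3

Powder factor = explosive mass / rock volume
= 246 / 2115
= 0.1163 kg/m^3


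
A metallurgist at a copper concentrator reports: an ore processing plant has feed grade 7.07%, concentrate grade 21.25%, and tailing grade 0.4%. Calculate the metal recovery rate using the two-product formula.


Using the two-product formula:
R = 100 * c * (f - t) / (f * (c - t))
Numerator = 100 * 21.25 * (7.07 - 0.4)
= 100 * 21.25 * 6.67
= 14173.75
Denominator = 7.07 * (21.25 - 0.4)
= 7.07 * 20.85
= 147.4095
R = 14173.75 / 147.4095
= 96.1522%

96.1522%


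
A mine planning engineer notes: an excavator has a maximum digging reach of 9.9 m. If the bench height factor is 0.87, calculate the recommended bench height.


Bench height = reach * factor
= 9.9 * 0.87
= 8.613 m

8.613 m


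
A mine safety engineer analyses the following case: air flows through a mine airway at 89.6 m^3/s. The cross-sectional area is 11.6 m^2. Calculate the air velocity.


7.7241 m/s

Velocity = flow rate / cross-sectional area
= 89.6 / 11.6
= 7.7241 m/s


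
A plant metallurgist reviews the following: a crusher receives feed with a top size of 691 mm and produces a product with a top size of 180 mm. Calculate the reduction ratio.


Reduction ratio = feed size / product size
= 691 / 180
= 3.8389

3.8389


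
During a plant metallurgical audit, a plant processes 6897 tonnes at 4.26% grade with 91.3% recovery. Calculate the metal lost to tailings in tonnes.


25.5617 tonnes

Total metal in feed:
= 6897 * 4.26 / 100 = 293.8122 tonnes
Metal recovered:
= 293.8122 * 91.3 / 100 = 268.2505386 tonnes
Metal lost to tailings:
= 293.8122 - 268.2505386
= 25.5617 tonnes
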